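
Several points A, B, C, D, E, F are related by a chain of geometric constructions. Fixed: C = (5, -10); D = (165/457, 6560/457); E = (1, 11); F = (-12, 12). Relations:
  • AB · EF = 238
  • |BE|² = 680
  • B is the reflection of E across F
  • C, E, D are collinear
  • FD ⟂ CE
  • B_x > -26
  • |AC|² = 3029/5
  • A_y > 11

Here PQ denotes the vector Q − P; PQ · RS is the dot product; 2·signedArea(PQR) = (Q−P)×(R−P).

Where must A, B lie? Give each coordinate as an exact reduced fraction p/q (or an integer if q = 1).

A = (-34/5, 58/5)
B = (-25, 13)

1. B_x = -25  [B is the reflection of E across F]
2. B_y = 13  [B is the reflection of E across F]
   → B = (-25, 13)
3. A_x = -34/5  [line 13·x + -1·y + 100 = 0 ∩ |AC|² = 3029/5]
4. A_y = 58/5  [line 13·x + -1·y + 100 = 0 ∩ |AC|² = 3029/5]
   → A = (-34/5, 58/5)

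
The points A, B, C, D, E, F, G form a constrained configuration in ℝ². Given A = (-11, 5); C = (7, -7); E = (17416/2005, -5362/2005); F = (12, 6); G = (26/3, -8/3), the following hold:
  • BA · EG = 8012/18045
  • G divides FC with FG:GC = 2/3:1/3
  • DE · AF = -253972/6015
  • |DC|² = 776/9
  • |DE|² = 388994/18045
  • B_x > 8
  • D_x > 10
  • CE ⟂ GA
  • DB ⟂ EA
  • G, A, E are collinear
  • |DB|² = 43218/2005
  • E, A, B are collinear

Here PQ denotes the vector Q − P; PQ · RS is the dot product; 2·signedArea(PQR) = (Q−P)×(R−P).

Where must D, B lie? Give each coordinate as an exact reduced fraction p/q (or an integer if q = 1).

1. B_x = 52012/6015  [E, A, B are collinear ∩ BA · EG = 8012/18045]
2. B_y = -15994/6015  [E, A, B are collinear ∩ BA · EG = 8012/18045]
   → B = (52012/6015, -15994/6015)
3. D_x = 31/3  [DE · AF = -253972/6015 ∩ DB ⟂ EA]
4. D_y = 5/3  [DE · AF = -253972/6015 ∩ DB ⟂ EA]
   → D = (31/3, 5/3)

B = (52012/6015, -15994/6015)
D = (31/3, 5/3)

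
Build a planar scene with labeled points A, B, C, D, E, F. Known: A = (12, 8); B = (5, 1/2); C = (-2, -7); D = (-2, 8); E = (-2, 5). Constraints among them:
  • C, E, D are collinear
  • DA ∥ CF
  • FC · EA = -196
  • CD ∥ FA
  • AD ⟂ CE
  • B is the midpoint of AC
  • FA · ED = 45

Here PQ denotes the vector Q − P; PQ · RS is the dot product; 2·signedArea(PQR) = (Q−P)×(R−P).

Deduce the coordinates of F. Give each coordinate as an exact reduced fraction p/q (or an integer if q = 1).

F = (12, -7)

1. F_x = 12  [CD ∥ FA ∩ DA ∥ CF]
2. F_y = -7  [CD ∥ FA ∩ DA ∥ CF]
   → F = (12, -7)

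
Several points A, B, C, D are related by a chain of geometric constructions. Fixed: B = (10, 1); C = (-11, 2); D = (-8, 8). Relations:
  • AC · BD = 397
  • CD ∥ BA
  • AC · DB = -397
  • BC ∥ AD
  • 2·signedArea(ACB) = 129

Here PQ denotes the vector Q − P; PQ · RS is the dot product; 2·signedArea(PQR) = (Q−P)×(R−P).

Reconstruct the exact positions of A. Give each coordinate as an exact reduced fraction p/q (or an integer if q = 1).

A = (13, 7)

1. A_x = 13  [BC ∥ AD ∩ CD ∥ BA]
2. A_y = 7  [BC ∥ AD ∩ CD ∥ BA]
   → A = (13, 7)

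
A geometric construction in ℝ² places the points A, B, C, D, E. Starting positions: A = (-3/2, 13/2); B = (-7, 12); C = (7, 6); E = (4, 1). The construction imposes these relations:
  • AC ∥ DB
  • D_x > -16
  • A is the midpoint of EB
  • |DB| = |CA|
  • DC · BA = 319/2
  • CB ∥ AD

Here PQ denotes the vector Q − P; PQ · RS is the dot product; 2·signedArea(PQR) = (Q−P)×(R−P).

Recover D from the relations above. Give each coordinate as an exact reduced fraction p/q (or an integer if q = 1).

1. D_x = -31/2  [AC ∥ DB ∩ CB ∥ AD]
2. D_y = 25/2  [AC ∥ DB ∩ CB ∥ AD]
   → D = (-31/2, 25/2)

D = (-31/2, 25/2)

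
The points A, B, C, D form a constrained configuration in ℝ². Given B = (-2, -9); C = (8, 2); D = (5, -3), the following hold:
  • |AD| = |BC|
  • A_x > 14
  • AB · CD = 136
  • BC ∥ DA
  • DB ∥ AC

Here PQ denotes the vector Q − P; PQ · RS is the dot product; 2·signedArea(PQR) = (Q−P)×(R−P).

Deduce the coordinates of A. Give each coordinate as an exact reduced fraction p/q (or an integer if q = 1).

1. A_x = 15  [DB ∥ AC ∩ BC ∥ DA]
2. A_y = 8  [DB ∥ AC ∩ BC ∥ DA]
   → A = (15, 8)

A = (15, 8)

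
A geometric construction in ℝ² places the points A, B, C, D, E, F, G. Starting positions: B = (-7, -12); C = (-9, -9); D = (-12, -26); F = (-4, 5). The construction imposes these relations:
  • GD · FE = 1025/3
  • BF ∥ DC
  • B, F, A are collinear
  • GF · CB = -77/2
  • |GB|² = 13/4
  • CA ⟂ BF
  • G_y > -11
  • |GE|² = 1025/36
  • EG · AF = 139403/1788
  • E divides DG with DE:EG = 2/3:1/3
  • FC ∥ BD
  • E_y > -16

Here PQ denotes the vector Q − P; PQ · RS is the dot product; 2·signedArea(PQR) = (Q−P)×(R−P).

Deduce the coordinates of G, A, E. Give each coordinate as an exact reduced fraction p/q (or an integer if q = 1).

1. G_x = -8  [line -2·x + 3·y + 31/2 = 0 ∩ |GB|² = 13/4]
2. G_y = -21/2  [line -2·x + 3·y + 31/2 = 0 ∩ |GB|² = 13/4]
   → G = (-8, -21/2)
3. A_x = -1951/298  [B, F, A are collinear ∩ CA ⟂ BF]
4. A_y = -2811/298  [B, F, A are collinear ∩ CA ⟂ BF]
   → A = (-1951/298, -2811/298)
5. E_x = -28/3  [GD · FE = 1025/3 ∩ E divides DG with DE:EG = 2/3:1/3]
6. E_y = -47/3  [GD · FE = 1025/3 ∩ E divides DG with DE:EG = 2/3:1/3]
   → E = (-28/3, -47/3)

A = (-1951/298, -2811/298)
E = (-28/3, -47/3)
G = (-8, -21/2)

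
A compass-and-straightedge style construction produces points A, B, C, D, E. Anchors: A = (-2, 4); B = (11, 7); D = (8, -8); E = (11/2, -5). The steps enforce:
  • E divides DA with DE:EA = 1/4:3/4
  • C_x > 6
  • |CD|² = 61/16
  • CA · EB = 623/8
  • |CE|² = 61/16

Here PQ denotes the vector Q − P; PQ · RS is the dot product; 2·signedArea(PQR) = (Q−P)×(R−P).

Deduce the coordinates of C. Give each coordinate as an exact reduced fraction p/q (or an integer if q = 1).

1. C_x = 27/4  [line -11/2·x + -12·y + -327/8 = 0 ∩ |CE|² = 61/16]
2. C_y = -13/2  [line -11/2·x + -12·y + -327/8 = 0 ∩ |CE|² = 61/16]
   → C = (27/4, -13/2)

C = (27/4, -13/2)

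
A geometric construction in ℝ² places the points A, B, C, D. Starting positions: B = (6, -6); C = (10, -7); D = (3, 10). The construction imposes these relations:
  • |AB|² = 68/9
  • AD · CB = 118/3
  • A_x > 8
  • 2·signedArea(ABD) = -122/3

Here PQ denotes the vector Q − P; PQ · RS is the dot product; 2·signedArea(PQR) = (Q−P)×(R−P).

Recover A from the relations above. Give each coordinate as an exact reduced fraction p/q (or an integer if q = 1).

A = (26/3, -20/3)

1. A_x = 26/3  [2·signedArea(ABD) = -122/3 ∩ AD · CB = 118/3]
2. A_y = -20/3  [2·signedArea(ABD) = -122/3 ∩ AD · CB = 118/3]
   → A = (26/3, -20/3)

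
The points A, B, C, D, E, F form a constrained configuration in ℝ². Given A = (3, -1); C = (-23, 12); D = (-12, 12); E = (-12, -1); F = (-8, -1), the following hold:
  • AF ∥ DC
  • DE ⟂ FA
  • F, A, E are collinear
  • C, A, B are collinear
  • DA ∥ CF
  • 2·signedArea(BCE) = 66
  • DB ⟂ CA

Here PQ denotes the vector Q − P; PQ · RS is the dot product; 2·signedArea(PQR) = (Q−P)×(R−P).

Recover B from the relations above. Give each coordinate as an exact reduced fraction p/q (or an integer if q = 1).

1. B_x = -71/5  [C, A, B are collinear ∩ DB ⟂ CA]
2. B_y = 38/5  [C, A, B are collinear ∩ DB ⟂ CA]
   → B = (-71/5, 38/5)

B = (-71/5, 38/5)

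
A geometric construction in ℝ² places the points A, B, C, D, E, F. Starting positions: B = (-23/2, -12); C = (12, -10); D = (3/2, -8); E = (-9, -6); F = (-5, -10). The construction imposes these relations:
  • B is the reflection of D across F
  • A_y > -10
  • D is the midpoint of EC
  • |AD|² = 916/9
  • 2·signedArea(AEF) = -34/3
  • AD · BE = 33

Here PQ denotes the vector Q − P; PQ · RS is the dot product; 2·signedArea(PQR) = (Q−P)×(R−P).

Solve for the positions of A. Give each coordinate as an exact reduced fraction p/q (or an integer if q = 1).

1. A_x = -17/2  [AD · BE = 33 ∩ 2·signedArea(AEF) = -34/3]
2. A_y = -28/3  [AD · BE = 33 ∩ 2·signedArea(AEF) = -34/3]
   → A = (-17/2, -28/3)

A = (-17/2, -28/3)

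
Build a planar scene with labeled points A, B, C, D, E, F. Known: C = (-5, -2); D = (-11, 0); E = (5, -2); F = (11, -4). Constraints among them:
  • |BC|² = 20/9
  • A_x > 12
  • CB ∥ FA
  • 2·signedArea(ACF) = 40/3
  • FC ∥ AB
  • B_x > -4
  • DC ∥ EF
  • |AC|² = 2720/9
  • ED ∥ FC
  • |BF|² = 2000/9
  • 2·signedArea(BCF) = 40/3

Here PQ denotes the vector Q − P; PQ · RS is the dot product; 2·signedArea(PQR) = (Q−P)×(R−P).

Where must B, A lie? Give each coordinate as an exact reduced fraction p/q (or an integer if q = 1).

1. B_x = -11/3  [line 2·x + 16·y + 86/3 = 0 ∩ |BC|² = 20/9]
2. B_y = -4/3  [line 2·x + 16·y + 86/3 = 0 ∩ |BC|² = 20/9]
   → B = (-11/3, -4/3)
3. A_x = 37/3  [FC ∥ AB ∩ CB ∥ FA]
4. A_y = -10/3  [FC ∥ AB ∩ CB ∥ FA]
   → A = (37/3, -10/3)

A = (37/3, -10/3)
B = (-11/3, -4/3)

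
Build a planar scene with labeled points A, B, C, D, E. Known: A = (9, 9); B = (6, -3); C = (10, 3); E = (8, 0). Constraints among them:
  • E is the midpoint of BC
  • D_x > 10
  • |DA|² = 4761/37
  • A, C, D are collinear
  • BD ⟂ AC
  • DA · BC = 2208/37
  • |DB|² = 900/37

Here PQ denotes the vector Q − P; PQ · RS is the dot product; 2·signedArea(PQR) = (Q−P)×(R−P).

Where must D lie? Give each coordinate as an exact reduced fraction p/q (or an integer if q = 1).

D = (402/37, -81/37)

1. D_x = 402/37  [A, C, D are collinear ∩ BD ⟂ AC]
2. D_y = -81/37  [A, C, D are collinear ∩ BD ⟂ AC]
   → D = (402/37, -81/37)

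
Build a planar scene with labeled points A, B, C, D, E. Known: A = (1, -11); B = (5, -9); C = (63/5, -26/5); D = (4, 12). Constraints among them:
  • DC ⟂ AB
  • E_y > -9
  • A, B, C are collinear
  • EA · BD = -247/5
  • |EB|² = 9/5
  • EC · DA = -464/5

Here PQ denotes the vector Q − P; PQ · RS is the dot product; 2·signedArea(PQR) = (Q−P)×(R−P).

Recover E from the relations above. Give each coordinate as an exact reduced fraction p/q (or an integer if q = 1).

E = (31/5, -42/5)

1. E_x = 31/5  [EC · DA = -464/5 ∩ EA · BD = -247/5]
2. E_y = -42/5  [EC · DA = -464/5 ∩ EA · BD = -247/5]
   → E = (31/5, -42/5)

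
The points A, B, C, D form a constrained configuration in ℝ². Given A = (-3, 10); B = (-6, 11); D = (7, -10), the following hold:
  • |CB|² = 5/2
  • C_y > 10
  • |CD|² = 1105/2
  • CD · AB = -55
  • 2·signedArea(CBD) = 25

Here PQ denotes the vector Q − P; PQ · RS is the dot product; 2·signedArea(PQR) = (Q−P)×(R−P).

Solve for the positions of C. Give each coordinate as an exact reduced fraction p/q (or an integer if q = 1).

1. C_x = -9/2  [CD · AB = -55 ∩ 2·signedArea(CBD) = 25]
2. C_y = 21/2  [CD · AB = -55 ∩ 2·signedArea(CBD) = 25]
   → C = (-9/2, 21/2)

C = (-9/2, 21/2)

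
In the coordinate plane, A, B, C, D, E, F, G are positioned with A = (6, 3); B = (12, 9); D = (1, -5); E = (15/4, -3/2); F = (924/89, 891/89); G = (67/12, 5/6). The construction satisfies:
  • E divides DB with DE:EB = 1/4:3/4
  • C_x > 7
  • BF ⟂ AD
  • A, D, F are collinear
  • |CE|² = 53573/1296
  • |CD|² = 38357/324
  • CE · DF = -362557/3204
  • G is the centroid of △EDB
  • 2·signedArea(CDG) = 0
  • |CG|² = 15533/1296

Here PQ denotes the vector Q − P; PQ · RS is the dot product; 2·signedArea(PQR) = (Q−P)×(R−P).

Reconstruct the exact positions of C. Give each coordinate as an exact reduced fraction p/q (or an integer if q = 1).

1. C_x = 139/18  [2·signedArea(CDG) = 0 ∩ CE · DF = -362557/3204]
2. C_y = 32/9  [2·signedArea(CDG) = 0 ∩ CE · DF = -362557/3204]
   → C = (139/18, 32/9)

C = (139/18, 32/9)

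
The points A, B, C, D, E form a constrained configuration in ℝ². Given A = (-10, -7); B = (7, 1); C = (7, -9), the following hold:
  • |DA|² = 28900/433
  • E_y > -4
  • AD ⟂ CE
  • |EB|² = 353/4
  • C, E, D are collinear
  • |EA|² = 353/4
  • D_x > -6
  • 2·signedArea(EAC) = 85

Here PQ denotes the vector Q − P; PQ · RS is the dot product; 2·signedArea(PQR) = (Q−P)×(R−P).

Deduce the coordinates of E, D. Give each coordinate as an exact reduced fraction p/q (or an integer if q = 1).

1. E_x = -3/2  [line 2·x + 17·y + 54 = 0 ∩ |EB|² = 353/4]
2. E_y = -3  [line 2·x + 17·y + 54 = 0 ∩ |EB|² = 353/4]
   → E = (-3/2, -3)
3. D_x = -2290/433  [C, E, D are collinear ∩ AD ⟂ CE]
4. D_y = -141/433  [C, E, D are collinear ∩ AD ⟂ CE]
   → D = (-2290/433, -141/433)

D = (-2290/433, -141/433)
E = (-3/2, -3)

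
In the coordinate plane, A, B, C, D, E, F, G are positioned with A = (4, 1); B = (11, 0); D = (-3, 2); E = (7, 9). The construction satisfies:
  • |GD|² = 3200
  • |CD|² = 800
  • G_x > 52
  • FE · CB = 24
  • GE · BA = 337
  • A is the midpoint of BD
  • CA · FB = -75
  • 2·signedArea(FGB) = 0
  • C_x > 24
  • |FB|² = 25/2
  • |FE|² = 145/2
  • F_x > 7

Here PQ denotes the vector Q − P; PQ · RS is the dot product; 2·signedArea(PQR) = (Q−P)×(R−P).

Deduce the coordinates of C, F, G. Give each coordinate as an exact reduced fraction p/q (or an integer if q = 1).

1. G_x = 53  [line 7·x + -1·y + -377 = 0 ∩ |GD|² = 3200]
2. G_y = -6  [line 7·x + -1·y + -377 = 0 ∩ |GD|² = 3200]
   → G = (53, -6)
3. F_x = 15/2  [line -6·x + -42·y + 66 = 0 ∩ |FE|² = 145/2]
4. F_y = 1/2  [line -6·x + -42·y + 66 = 0 ∩ |FE|² = 145/2]
   → F = (15/2, 1/2)
5. C_x = 25  [CA · FB = -75 ∩ FE · CB = 24]
6. C_y = -2  [CA · FB = -75 ∩ FE · CB = 24]
   → C = (25, -2)

C = (25, -2)
F = (15/2, 1/2)
G = (53, -6)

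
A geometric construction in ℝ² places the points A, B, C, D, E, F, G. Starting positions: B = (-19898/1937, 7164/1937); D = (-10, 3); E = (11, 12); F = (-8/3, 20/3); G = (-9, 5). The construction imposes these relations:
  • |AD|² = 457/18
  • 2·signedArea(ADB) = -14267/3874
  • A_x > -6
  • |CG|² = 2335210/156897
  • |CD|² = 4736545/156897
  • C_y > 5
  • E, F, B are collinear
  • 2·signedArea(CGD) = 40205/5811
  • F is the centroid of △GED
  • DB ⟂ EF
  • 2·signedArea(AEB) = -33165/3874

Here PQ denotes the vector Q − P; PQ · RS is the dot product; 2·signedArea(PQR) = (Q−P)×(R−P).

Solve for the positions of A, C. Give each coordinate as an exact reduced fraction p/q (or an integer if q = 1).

A = (-35/6, 35/6)
C = (-90686/17433, 98972/17433)

1. A_x = -35/6  [2·signedArea(ADB) = -14267/3874 ∩ 2·signedArea(AEB) = -33165/3874]
2. A_y = 35/6  [2·signedArea(ADB) = -14267/3874 ∩ 2·signedArea(AEB) = -33165/3874]
   → A = (-35/6, 35/6)
3. C_x = -90686/17433  [line 2·x + -1·y + 93448/5811 = 0 ∩ |CD|² = 4736545/156897]
4. C_y = 98972/17433  [line 2·x + -1·y + 93448/5811 = 0 ∩ |CD|² = 4736545/156897]
   → C = (-90686/17433, 98972/17433)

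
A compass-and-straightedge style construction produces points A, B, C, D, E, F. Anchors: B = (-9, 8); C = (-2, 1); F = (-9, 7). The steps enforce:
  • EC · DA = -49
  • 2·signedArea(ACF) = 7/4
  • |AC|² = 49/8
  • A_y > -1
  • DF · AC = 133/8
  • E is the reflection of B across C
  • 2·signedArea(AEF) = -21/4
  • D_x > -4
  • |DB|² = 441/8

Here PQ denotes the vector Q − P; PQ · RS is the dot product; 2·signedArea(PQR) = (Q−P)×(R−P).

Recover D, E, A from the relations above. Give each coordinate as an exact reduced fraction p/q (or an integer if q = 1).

1. E_x = 5  [E is the reflection of B across C]
2. E_y = -6  [E is the reflection of B across C]
   → E = (5, -6)
3. A_x = -1/4  [2·signedArea(AEF) = -21/4 ∩ 2·signedArea(ACF) = 7/4]
4. A_y = -3/4  [2·signedArea(AEF) = -21/4 ∩ 2·signedArea(ACF) = 7/4]
   → A = (-1/4, -3/4)
5. D_x = -15/4  [line 7/4·x + -7/4·y + 91/8 = 0 ∩ |DB|² = 441/8]
6. D_y = 11/4  [line 7/4·x + -7/4·y + 91/8 = 0 ∩ |DB|² = 441/8]
   → D = (-15/4, 11/4)

A = (-1/4, -3/4)
D = (-15/4, 11/4)
E = (5, -6)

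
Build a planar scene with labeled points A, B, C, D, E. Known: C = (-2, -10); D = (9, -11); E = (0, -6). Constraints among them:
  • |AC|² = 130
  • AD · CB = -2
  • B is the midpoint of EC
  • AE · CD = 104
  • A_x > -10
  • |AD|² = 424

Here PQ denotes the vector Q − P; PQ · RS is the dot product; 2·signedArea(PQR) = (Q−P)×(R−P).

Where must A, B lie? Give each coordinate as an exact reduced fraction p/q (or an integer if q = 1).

A = (-9, -1)
B = (-1, -8)

1. A_x = -9  [line -11·x + 1·y + -98 = 0 ∩ |AD|² = 424]
2. A_y = -1  [line -11·x + 1·y + -98 = 0 ∩ |AD|² = 424]
   → A = (-9, -1)
3. B_x = -1  [B is the midpoint of EC]
4. B_y = -8  [B is the midpoint of EC]
   → B = (-1, -8)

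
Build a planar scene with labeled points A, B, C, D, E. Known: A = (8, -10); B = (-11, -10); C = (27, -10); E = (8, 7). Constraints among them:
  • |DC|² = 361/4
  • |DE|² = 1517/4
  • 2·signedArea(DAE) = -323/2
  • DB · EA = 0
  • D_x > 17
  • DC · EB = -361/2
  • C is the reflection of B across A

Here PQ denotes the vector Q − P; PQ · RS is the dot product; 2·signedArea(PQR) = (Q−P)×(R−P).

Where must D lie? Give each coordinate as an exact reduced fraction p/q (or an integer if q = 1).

D = (35/2, -10)

1. D_x = 35/2  [DB · EA = 0 ∩ DC · EB = -361/2]
2. D_y = -10  [DB · EA = 0 ∩ DC · EB = -361/2]
   → D = (35/2, -10)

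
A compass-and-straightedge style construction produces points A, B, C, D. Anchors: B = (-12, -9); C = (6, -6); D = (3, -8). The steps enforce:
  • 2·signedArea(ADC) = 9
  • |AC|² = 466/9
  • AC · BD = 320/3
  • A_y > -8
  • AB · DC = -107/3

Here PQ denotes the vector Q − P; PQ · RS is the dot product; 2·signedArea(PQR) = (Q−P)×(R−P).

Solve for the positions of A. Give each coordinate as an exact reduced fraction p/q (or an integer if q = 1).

1. A_x = -1  [AB · DC = -107/3 ∩ 2·signedArea(ADC) = 9]
2. A_y = -23/3  [AB · DC = -107/3 ∩ 2·signedArea(ADC) = 9]
   → A = (-1, -23/3)

A = (-1, -23/3)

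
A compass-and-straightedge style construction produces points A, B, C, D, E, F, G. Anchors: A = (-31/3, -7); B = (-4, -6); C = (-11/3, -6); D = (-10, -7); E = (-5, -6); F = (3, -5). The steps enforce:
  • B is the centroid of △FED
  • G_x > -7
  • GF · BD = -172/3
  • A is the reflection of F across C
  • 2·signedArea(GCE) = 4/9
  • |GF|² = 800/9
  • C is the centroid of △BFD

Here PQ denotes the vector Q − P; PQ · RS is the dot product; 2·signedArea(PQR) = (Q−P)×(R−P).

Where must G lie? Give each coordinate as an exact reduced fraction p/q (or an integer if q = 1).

1. G_x = -19/3  [2·signedArea(GCE) = 4/9 ∩ GF · BD = -172/3]
2. G_y = -19/3  [2·signedArea(GCE) = 4/9 ∩ GF · BD = -172/3]
   → G = (-19/3, -19/3)

G = (-19/3, -19/3)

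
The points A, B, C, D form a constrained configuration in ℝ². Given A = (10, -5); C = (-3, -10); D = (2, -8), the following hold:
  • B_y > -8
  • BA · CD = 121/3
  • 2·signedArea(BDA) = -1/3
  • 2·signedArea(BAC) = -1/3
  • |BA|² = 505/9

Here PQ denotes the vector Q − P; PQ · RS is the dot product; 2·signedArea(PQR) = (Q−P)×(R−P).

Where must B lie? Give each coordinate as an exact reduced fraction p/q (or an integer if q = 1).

1. B_x = 3  [2·signedArea(BAC) = -1/3 ∩ BA · CD = 121/3]
2. B_y = -23/3  [2·signedArea(BAC) = -1/3 ∩ BA · CD = 121/3]
   → B = (3, -23/3)

B = (3, -23/3)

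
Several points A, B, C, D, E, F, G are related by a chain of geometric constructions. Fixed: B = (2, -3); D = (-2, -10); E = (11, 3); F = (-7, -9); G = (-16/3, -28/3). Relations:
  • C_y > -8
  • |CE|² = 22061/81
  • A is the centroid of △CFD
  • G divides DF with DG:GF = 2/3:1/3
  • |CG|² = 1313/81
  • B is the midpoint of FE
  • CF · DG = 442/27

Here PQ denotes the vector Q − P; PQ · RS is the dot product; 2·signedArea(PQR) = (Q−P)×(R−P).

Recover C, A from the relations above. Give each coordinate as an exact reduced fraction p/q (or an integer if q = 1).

1. C_x = -16/9  [line 10/3·x + -2/3·y + 26/27 = 0 ∩ |CG|² = 1313/81]
2. C_y = -67/9  [line 10/3·x + -2/3·y + 26/27 = 0 ∩ |CG|² = 1313/81]
   → C = (-16/9, -67/9)
3. A_x = -97/27  [A is the centroid of △CFD]
4. A_y = -238/27  [A is the centroid of △CFD]
   → A = (-97/27, -238/27)

A = (-97/27, -238/27)
C = (-16/9, -67/9)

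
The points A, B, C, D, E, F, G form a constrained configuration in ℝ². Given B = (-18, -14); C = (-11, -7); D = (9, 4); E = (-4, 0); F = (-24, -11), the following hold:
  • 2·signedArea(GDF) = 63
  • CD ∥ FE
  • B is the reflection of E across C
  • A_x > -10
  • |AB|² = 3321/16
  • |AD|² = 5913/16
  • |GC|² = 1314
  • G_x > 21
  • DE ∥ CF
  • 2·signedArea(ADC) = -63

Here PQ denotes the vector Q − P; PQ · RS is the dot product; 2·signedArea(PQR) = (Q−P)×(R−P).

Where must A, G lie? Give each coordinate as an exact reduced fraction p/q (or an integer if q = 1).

A = (-9, -11/4)
G = (22, 8)

1. A_x = -9  [line 11·x + -20·y + 44 = 0 ∩ |AB|² = 3321/16]
2. A_y = -11/4  [line 11·x + -20·y + 44 = 0 ∩ |AB|² = 3321/16]
   → A = (-9, -11/4)
3. G_x = 22  [line 15·x + -33·y + -66 = 0 ∩ |GC|² = 1314]
4. G_y = 8  [line 15·x + -33·y + -66 = 0 ∩ |GC|² = 1314]
   → G = (22, 8)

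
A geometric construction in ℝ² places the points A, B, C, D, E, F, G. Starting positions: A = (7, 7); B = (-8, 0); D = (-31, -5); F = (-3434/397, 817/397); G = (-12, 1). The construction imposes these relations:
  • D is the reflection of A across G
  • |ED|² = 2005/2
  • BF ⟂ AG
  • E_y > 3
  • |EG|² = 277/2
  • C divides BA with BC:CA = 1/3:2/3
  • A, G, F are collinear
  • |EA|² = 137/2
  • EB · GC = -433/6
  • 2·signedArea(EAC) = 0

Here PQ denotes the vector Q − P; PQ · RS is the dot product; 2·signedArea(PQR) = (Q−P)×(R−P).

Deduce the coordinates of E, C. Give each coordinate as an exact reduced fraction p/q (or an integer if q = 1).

C = (-3, 7/3)
E = (-1/2, 7/2)

1. C_x = -3  [C divides BA with BC:CA = 1/3:2/3]
2. C_y = 7/3  [C divides BA with BC:CA = 1/3:2/3]
   → C = (-3, 7/3)
3. E_x = -1/2  [2·signedArea(EAC) = 0 ∩ EB · GC = -433/6]
4. E_y = 7/2  [2·signedArea(EAC) = 0 ∩ EB · GC = -433/6]
   → E = (-1/2, 7/2)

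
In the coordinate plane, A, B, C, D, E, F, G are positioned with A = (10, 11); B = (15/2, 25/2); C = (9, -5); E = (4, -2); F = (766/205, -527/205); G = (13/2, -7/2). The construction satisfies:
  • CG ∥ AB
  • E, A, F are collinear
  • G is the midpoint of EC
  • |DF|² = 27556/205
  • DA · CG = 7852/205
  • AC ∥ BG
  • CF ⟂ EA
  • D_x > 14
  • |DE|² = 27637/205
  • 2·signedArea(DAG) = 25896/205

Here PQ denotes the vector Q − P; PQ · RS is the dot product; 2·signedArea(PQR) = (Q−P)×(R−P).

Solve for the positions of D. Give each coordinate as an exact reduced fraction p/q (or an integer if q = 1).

1. D_x = 2924/205  [2·signedArea(DAG) = 25896/205 ∩ DA · CG = 7852/205]
2. D_y = -1523/205  [2·signedArea(DAG) = 25896/205 ∩ DA · CG = 7852/205]
   → D = (2924/205, -1523/205)

D = (2924/205, -1523/205)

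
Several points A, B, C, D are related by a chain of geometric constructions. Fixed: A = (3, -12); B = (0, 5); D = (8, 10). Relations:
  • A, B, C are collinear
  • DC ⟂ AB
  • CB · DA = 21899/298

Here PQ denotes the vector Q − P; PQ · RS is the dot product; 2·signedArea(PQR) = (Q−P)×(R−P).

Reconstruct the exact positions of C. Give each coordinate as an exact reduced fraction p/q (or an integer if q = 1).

1. C_x = -183/298  [A, B, C are collinear ∩ DC ⟂ AB]
2. C_y = 2527/298  [A, B, C are collinear ∩ DC ⟂ AB]
   → C = (-183/298, 2527/298)

C = (-183/298, 2527/298)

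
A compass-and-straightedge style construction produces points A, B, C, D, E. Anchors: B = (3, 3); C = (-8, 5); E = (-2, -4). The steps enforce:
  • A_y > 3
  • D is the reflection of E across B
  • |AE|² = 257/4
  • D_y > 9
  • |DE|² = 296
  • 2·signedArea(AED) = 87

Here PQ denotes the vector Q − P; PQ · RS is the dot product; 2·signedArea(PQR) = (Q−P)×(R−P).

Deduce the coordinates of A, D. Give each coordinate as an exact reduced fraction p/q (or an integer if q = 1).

1. D_x = 8  [D is the reflection of E across B]
2. D_y = 10  [D is the reflection of E across B]
   → D = (8, 10)
3. A_x = -5/2  [line -14·x + 10·y + -75 = 0 ∩ |AE|² = 257/4]
4. A_y = 4  [line -14·x + 10·y + -75 = 0 ∩ |AE|² = 257/4]
   → A = (-5/2, 4)

A = (-5/2, 4)
D = (8, 10)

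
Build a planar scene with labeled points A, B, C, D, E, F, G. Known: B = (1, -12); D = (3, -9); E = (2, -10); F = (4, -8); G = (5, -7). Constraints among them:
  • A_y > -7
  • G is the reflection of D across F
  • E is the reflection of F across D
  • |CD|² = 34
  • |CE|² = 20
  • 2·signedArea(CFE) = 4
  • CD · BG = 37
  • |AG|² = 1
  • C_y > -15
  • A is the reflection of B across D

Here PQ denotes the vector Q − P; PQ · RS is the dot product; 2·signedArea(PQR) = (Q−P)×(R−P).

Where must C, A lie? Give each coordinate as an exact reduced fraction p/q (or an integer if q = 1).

A = (5, -6)
C = (0, -14)

1. C_x = 0  [2·signedArea(CFE) = 4 ∩ CD · BG = 37]
2. C_y = -14  [2·signedArea(CFE) = 4 ∩ CD · BG = 37]
   → C = (0, -14)
3. A_x = 5  [A is the reflection of B across D]
4. A_y = -6  [A is the reflection of B across D]
   → A = (5, -6)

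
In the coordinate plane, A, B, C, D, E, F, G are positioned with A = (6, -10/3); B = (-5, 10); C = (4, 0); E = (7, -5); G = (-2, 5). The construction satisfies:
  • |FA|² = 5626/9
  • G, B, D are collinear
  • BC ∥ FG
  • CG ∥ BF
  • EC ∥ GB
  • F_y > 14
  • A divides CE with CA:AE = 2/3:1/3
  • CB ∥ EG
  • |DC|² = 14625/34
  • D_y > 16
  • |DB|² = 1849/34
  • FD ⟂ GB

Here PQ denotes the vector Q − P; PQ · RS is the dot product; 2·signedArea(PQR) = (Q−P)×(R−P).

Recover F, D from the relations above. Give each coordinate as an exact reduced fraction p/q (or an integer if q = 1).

D = (-299/34, 555/34)
F = (-11, 15)

1. F_x = -11  [BC ∥ FG ∩ CG ∥ BF]
2. F_y = 15  [BC ∥ FG ∩ CG ∥ BF]
   → F = (-11, 15)
3. D_x = -299/34  [G, B, D are collinear ∩ FD ⟂ GB]
4. D_y = 555/34  [G, B, D are collinear ∩ FD ⟂ GB]
   → D = (-299/34, 555/34)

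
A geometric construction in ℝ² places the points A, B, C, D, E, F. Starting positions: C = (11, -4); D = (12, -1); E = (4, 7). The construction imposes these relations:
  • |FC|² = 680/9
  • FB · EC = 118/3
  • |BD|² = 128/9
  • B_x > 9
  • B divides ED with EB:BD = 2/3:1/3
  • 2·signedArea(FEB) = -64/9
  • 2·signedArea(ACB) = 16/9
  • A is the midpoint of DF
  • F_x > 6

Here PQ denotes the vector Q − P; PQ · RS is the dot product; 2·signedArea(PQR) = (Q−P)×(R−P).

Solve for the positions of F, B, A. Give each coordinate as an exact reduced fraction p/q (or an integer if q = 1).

A = (55/6, 7/6)
B = (28/3, 5/3)
F = (19/3, 10/3)

1. B_x = 28/3  [B divides ED with EB:BD = 2/3:1/3]
2. B_y = 5/3  [B divides ED with EB:BD = 2/3:1/3]
   → B = (28/3, 5/3)
3. F_x = 19/3  [FB · EC = 118/3 ∩ 2·signedArea(FEB) = -64/9]
4. F_y = 10/3  [FB · EC = 118/3 ∩ 2·signedArea(FEB) = -64/9]
   → F = (19/3, 10/3)
5. A_x = 55/6  [A is the midpoint of DF]
6. A_y = 7/6  [A is the midpoint of DF]
   → A = (55/6, 7/6)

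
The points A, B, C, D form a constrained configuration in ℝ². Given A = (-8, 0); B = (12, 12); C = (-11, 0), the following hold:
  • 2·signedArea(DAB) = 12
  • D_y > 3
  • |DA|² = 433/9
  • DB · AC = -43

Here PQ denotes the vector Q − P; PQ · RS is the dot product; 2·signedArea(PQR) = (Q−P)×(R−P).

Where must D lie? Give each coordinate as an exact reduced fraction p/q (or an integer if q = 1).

D = (-7/3, 4)

1. D_x = -7/3  [2·signedArea(DAB) = 12 ∩ DB · AC = -43]
2. D_y = 4  [2·signedArea(DAB) = 12 ∩ DB · AC = -43]
   → D = (-7/3, 4)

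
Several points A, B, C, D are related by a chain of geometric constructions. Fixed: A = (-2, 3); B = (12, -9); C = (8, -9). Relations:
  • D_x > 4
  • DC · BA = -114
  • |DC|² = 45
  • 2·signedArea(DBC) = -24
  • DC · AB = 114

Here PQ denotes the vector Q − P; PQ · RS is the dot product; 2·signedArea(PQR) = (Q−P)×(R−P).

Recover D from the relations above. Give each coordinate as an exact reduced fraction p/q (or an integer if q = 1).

D = (5, -3)

1. D_x = 5  [2·signedArea(DBC) = -24 ∩ DC · AB = 114]
2. D_y = -3  [2·signedArea(DBC) = -24 ∩ DC · AB = 114]
   → D = (5, -3)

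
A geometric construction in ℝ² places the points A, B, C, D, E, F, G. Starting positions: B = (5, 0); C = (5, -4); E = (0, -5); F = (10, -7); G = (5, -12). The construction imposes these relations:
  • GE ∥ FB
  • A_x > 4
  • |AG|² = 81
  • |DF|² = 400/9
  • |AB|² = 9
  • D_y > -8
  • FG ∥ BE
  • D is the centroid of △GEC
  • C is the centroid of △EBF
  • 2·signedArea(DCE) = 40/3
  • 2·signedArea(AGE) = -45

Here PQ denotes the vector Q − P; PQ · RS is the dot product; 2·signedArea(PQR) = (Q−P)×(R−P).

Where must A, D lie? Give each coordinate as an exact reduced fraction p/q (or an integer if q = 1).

1. A_x = 5  [line -7·x + -5·y + 20 = 0 ∩ |AB|² = 9]
2. A_y = -3  [line -7·x + -5·y + 20 = 0 ∩ |AB|² = 9]
   → A = (5, -3)
3. D_x = 10/3  [D is the centroid of △GEC]
4. D_y = -7  [D is the centroid of △GEC]
   → D = (10/3, -7)

A = (5, -3)
D = (10/3, -7)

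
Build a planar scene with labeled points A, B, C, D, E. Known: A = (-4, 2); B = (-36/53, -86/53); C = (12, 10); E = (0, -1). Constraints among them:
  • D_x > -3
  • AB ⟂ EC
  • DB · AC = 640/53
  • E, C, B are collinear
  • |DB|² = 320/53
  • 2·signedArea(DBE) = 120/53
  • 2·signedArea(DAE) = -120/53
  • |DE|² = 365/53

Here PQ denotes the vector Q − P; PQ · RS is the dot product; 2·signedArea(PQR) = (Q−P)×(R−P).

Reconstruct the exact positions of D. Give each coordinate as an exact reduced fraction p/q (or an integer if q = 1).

D = (-124/53, 10/53)

1. D_x = -124/53  [DB · AC = 640/53 ∩ 2·signedArea(DAE) = -120/53]
2. D_y = 10/53  [DB · AC = 640/53 ∩ 2·signedArea(DAE) = -120/53]
   → D = (-124/53, 10/53)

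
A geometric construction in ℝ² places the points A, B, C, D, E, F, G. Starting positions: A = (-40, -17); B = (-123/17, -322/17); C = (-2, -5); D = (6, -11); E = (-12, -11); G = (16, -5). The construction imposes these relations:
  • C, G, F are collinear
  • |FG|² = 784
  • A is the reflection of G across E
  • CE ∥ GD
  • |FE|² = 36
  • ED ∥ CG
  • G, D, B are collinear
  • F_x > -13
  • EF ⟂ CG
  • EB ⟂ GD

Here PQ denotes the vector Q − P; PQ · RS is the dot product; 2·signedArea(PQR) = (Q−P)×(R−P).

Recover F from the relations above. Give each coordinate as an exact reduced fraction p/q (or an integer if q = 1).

F = (-12, -5)

1. F_x = -12  [C, G, F are collinear ∩ EF ⟂ CG]
2. F_y = -5  [C, G, F are collinear ∩ EF ⟂ CG]
   → F = (-12, -5)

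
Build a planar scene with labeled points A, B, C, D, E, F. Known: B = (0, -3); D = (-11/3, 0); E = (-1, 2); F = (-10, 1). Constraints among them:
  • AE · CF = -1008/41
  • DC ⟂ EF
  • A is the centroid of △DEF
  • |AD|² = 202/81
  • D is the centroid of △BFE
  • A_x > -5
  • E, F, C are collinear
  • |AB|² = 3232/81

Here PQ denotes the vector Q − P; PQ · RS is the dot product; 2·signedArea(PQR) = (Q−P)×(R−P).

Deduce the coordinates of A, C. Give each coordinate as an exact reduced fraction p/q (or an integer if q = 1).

1. A_x = -44/9  [A is the centroid of △DEF]
2. A_y = 1  [A is the centroid of △DEF]
   → A = (-44/9, 1)
3. C_x = -158/41  [E, F, C are collinear ∩ DC ⟂ EF]
4. C_y = 69/41  [E, F, C are collinear ∩ DC ⟂ EF]
   → C = (-158/41, 69/41)

A = (-44/9, 1)
C = (-158/41, 69/41)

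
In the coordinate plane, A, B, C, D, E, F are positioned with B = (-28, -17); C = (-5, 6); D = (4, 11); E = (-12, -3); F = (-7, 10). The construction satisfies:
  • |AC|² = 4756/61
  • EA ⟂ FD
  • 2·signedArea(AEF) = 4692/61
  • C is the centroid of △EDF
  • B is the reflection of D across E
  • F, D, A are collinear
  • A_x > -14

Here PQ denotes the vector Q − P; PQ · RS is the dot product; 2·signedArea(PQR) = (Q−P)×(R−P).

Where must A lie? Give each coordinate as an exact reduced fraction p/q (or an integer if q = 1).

A = (-801/61, 576/61)

1. A_x = -801/61  [F, D, A are collinear ∩ EA ⟂ FD]
2. A_y = 576/61  [F, D, A are collinear ∩ EA ⟂ FD]
   → A = (-801/61, 576/61)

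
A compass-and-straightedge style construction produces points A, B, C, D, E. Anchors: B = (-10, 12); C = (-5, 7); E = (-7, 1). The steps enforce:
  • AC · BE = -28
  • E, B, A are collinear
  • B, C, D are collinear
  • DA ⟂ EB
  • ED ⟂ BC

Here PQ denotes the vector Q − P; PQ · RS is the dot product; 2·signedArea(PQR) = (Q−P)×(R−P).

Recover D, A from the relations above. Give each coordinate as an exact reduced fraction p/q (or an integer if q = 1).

1. D_x = -3  [B, C, D are collinear ∩ ED ⟂ BC]
2. D_y = 5  [B, C, D are collinear ∩ ED ⟂ BC]
   → D = (-3, 5)
3. A_x = -503/65  [E, B, A are collinear ∩ DA ⟂ EB]
4. A_y = 241/65  [E, B, A are collinear ∩ DA ⟂ EB]
   → A = (-503/65, 241/65)

A = (-503/65, 241/65)
D = (-3, 5)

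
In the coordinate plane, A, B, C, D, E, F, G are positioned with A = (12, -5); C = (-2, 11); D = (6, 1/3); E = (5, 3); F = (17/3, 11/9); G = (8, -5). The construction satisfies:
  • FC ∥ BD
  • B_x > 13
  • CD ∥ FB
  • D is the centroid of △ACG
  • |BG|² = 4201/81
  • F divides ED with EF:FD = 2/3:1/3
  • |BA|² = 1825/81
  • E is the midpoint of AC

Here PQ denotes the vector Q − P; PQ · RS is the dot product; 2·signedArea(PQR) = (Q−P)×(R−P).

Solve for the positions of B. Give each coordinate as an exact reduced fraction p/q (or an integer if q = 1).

1. B_x = 41/3  [FC ∥ BD ∩ CD ∥ FB]
2. B_y = -85/9  [FC ∥ BD ∩ CD ∥ FB]
   → B = (41/3, -85/9)

B = (41/3, -85/9)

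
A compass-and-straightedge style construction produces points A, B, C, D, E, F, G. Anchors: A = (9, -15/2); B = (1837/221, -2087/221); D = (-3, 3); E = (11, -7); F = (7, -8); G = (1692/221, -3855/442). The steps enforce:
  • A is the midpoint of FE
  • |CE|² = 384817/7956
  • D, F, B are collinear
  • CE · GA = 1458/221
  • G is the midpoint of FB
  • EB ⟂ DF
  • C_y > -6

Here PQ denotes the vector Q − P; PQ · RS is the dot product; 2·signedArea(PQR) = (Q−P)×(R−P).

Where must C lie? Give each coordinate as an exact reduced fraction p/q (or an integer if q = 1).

1. C_x = 2866/663  [line -297/221·x + -270/221·y + -81/221 = 0 ∩ |CE|² = 384817/7956]
2. C_y = -6703/1326  [line -297/221·x + -270/221·y + -81/221 = 0 ∩ |CE|² = 384817/7956]
   → C = (2866/663, -6703/1326)

C = (2866/663, -6703/1326)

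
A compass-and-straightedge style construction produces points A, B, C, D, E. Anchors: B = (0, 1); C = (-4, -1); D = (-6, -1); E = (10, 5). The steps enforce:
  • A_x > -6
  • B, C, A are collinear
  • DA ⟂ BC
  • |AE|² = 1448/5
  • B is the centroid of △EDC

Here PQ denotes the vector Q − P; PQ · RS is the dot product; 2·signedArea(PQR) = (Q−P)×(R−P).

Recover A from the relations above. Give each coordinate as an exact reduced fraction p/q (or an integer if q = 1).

A = (-28/5, -9/5)

1. A_x = -28/5  [B, C, A are collinear ∩ DA ⟂ BC]
2. A_y = -9/5  [B, C, A are collinear ∩ DA ⟂ BC]
   → A = (-28/5, -9/5)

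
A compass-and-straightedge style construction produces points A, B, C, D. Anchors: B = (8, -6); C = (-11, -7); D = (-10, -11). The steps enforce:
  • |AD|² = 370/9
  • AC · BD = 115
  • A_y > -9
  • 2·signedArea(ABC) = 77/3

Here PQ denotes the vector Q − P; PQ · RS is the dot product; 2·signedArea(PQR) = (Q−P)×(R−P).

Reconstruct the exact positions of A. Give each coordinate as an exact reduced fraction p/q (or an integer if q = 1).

1. A_x = -13/3  [2·signedArea(ABC) = 77/3 ∩ AC · BD = 115]
2. A_y = -8  [2·signedArea(ABC) = 77/3 ∩ AC · BD = 115]
   → A = (-13/3, -8)

A = (-13/3, -8)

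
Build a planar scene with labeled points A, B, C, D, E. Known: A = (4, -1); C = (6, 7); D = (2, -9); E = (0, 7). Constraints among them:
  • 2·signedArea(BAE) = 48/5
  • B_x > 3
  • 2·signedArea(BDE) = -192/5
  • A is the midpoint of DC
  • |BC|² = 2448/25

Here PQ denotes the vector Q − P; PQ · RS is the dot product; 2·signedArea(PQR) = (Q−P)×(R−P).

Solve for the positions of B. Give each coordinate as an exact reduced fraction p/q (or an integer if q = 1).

1. B_x = 18/5  [2·signedArea(BAE) = 48/5 ∩ 2·signedArea(BDE) = -192/5]
2. B_y = -13/5  [2·signedArea(BAE) = 48/5 ∩ 2·signedArea(BDE) = -192/5]
   → B = (18/5, -13/5)

B = (18/5, -13/5)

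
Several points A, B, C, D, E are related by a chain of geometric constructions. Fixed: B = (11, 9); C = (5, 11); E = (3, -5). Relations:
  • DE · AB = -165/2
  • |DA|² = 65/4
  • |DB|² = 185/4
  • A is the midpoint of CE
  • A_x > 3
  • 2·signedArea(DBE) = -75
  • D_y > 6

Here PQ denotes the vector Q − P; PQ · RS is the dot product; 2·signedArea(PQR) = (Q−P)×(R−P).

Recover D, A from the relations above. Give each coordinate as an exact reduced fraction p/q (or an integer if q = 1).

1. A_x = 4  [A is the midpoint of CE]
2. A_y = 3  [A is the midpoint of CE]
   → A = (4, 3)
3. D_x = 9/2  [2·signedArea(DBE) = -75 ∩ DE · AB = -165/2]
4. D_y = 7  [2·signedArea(DBE) = -75 ∩ DE · AB = -165/2]
   → D = (9/2, 7)

A = (4, 3)
D = (9/2, 7)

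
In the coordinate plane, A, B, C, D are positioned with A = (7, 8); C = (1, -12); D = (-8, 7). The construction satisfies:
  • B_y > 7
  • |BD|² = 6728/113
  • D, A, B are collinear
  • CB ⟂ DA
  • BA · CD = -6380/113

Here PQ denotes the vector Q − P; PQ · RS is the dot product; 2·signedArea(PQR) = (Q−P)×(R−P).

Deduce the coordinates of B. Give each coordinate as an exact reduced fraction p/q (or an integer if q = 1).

1. B_x = -34/113  [D, A, B are collinear ∩ CB ⟂ DA]
2. B_y = 849/113  [D, A, B are collinear ∩ CB ⟂ DA]
   → B = (-34/113, 849/113)

B = (-34/113, 849/113)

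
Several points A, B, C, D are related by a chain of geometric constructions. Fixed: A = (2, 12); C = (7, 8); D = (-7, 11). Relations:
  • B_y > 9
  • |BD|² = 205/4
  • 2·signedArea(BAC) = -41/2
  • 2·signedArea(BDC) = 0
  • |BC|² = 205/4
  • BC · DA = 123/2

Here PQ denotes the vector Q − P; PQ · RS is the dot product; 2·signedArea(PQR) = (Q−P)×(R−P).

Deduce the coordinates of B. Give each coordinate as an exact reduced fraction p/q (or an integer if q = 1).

1. B_x = 0  [2·signedArea(BDC) = 0 ∩ 2·signedArea(BAC) = -41/2]
2. B_y = 19/2  [2·signedArea(BDC) = 0 ∩ 2·signedArea(BAC) = -41/2]
   → B = (0, 19/2)

B = (0, 19/2)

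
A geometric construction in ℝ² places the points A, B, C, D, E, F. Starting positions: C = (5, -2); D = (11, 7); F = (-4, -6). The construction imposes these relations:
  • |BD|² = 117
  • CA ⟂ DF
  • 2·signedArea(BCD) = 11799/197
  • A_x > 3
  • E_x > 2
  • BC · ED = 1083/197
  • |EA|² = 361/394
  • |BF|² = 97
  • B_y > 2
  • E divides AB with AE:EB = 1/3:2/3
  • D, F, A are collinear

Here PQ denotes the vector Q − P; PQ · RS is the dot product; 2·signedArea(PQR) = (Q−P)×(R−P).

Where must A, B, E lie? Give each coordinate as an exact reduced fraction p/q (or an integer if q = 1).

1. A_x = 1229/394  [D, F, A are collinear ∩ CA ⟂ DF]
2. A_y = 67/394  [D, F, A are collinear ∩ CA ⟂ DF]
   → A = (1229/394, 67/394)
3. B_x = 244/197  [line -9·x + 6·y + -570/197 = 0 ∩ |BF|² = 97]
4. B_y = 461/197  [line -9·x + 6·y + -570/197 = 0 ∩ |BF|² = 97]
   → B = (244/197, 461/197)
5. E_x = 491/197  [BC · ED = 1083/197 ∩ E divides AB with AE:EB = 1/3:2/3]
6. E_y = 176/197  [BC · ED = 1083/197 ∩ E divides AB with AE:EB = 1/3:2/3]
   → E = (491/197, 176/197)

A = (1229/394, 67/394)
B = (244/197, 461/197)
E = (491/197, 176/197)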